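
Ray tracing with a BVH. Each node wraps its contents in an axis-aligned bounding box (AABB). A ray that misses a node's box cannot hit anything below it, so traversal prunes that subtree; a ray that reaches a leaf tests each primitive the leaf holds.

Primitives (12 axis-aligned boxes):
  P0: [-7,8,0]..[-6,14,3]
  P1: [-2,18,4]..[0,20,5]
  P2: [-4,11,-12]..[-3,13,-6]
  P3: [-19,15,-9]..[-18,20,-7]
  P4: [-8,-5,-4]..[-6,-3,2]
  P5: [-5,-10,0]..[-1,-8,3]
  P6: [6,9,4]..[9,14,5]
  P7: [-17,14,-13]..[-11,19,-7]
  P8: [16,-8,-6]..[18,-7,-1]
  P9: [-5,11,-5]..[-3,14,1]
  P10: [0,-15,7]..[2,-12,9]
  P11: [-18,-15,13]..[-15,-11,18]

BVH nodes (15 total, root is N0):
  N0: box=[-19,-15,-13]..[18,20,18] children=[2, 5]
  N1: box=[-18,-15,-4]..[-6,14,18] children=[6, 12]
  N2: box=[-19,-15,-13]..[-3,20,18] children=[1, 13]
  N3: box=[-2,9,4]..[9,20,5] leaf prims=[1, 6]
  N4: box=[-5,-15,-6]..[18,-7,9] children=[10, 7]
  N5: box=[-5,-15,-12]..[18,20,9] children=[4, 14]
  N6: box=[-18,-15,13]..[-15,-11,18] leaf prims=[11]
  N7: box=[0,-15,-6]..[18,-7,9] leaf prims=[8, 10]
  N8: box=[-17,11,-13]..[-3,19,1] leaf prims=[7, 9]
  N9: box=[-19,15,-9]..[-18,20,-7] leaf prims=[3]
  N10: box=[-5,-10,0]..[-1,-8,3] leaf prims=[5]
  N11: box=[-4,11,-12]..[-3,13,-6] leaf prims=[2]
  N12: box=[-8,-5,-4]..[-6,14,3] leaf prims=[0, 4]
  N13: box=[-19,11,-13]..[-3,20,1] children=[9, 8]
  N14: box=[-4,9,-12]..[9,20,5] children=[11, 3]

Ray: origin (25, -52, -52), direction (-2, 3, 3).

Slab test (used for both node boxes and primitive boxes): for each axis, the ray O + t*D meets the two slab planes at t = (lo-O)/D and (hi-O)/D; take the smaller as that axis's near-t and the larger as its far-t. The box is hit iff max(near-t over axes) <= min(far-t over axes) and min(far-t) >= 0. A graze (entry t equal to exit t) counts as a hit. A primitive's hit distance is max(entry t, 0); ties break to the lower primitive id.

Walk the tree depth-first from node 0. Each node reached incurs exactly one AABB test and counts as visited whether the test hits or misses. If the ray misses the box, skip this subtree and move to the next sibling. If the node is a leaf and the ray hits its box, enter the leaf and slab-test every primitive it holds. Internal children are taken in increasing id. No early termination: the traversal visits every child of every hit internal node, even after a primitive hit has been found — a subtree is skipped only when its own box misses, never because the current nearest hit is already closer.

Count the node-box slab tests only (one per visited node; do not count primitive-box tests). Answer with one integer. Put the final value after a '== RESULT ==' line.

Traverse from the root:
N0 x:[7/2,22] y:[37/3,24] z:[13,70/3] -> hit [13,22], descend [2, 5]
  N2 x:[14,22] y:[37/3,24] z:[13,70/3] -> hit [14,22], descend [1, 13]
    N1 x:[31/2,43/2] y:[37/3,22] z:[16,70/3] -> hit [16,43/2], descend [6, 12]
      N6 x:[20,43/2] y:[37/3,41/3] z:[65/3,70/3] -> miss, prune
      N12 x:[31/2,33/2] y:[47/3,22] z:[16,55/3] -> hit [16,33/2] leaf, test {P0(miss), P4@t=16}
    N13 x:[14,22] y:[21,24] z:[13,53/3] -> miss, prune
  N5 x:[7/2,15] y:[37/3,24] z:[40/3,61/3] -> hit [40/3,15], descend [4, 14]
    N4 x:[7/2,15] y:[37/3,15] z:[46/3,61/3] -> miss, prune
    N14 x:[8,29/2] y:[61/3,24] z:[40/3,19] -> miss, prune

Visited [0, 2, 1, 6, 12, 13, 5, 4, 14]. Tests: 9 box, 1 leaf. Nearest: P4.

== RESULT ==
9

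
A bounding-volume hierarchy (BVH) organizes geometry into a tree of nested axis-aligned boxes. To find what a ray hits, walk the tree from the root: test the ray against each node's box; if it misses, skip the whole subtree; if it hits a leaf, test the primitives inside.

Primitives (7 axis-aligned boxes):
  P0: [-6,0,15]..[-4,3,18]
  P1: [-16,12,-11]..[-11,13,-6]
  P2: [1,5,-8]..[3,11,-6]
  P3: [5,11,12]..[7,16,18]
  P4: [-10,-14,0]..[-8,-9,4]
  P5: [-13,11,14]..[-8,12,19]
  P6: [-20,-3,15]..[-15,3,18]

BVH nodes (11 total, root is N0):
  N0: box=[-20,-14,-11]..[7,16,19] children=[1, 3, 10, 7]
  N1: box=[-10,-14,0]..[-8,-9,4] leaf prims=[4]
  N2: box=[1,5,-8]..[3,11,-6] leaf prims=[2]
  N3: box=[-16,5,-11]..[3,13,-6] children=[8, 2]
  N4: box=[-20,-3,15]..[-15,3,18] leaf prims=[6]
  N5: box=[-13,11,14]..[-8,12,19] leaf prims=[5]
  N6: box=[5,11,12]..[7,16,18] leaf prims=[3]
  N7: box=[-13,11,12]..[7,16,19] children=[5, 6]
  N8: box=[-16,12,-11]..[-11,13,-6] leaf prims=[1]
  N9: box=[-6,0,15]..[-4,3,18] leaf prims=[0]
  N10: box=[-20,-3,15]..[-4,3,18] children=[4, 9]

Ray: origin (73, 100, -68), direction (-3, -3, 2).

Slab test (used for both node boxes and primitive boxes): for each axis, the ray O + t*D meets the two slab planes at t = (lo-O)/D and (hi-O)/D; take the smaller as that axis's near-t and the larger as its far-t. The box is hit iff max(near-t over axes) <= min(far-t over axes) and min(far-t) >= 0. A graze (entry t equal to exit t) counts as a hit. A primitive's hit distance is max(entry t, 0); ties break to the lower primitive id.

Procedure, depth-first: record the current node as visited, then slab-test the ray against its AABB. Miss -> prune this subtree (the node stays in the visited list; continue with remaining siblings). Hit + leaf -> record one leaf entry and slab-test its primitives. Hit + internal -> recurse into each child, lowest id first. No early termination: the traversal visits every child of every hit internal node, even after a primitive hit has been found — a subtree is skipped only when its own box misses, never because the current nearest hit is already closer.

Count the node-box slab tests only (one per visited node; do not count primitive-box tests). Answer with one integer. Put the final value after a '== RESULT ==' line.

Trace the traversal:
N0 x:[22,31] y:[28,38] z:[57/2,87/2] -> hit [57/2,31], descend [1, 3, 7, 10]
  N1 x:[27,83/3] y:[109/3,38] z:[34,36] -> miss, prune
  N3 x:[70/3,89/3] y:[29,95/3] z:[57/2,31] -> hit [29,89/3], descend [2, 8]
    N2 x:[70/3,24] y:[89/3,95/3] z:[30,31] -> miss, prune
    N8 x:[28,89/3] y:[29,88/3] z:[57/2,31] -> hit [29,88/3] leaf, test {P1@t=29}
  N7 x:[22,86/3] y:[28,89/3] z:[40,87/2] -> miss, prune
  N10 x:[77/3,31] y:[97/3,103/3] z:[83/2,43] -> miss, prune

Visited [0, 1, 3, 2, 8, 7, 10]. Tests: 7 box, 1 leaf. Nearest: P1.

== RESULT ==
7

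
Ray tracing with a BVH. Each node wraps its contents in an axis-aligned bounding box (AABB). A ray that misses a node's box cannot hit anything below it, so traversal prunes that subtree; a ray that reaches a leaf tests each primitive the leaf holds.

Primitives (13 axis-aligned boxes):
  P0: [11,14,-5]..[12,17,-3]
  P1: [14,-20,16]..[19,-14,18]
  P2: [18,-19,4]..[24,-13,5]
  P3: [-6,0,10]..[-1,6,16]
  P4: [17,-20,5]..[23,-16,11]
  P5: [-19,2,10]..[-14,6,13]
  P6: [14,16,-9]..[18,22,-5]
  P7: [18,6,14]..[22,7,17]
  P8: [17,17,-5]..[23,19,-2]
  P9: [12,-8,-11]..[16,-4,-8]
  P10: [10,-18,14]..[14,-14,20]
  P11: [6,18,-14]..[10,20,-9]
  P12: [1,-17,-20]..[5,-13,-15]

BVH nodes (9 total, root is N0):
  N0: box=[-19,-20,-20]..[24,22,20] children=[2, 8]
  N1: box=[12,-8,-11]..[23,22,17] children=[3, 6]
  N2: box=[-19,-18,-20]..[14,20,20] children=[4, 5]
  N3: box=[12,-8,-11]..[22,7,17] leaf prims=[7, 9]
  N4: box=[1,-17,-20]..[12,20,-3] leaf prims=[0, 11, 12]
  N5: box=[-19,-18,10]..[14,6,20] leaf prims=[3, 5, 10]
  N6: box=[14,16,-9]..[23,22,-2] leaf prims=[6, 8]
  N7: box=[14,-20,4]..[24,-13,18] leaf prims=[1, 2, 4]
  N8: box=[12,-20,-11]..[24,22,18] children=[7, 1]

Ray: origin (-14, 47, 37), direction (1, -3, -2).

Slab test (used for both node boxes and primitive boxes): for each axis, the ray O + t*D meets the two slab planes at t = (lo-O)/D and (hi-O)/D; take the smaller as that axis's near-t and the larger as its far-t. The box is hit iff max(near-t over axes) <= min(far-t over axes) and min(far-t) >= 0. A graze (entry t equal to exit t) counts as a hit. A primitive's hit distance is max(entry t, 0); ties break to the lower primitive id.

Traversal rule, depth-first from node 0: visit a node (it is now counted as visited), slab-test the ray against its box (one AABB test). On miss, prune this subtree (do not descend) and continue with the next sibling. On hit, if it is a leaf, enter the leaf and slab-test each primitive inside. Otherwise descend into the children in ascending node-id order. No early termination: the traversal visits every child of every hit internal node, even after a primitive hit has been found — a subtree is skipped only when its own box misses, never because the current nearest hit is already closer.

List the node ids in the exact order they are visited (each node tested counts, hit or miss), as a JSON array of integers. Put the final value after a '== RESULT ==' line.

Traverse from the root:
N0 x:[-5,38] y:[25/3,67/3] z:[17/2,57/2] -> hit [17/2,67/3], descend [2, 8]
  N2 x:[-5,28] y:[9,65/3] z:[17/2,57/2] -> hit [9,65/3], descend [4, 5]
    N4 x:[15,26] y:[9,64/3] z:[20,57/2] -> hit [20,64/3] leaf, test {P0(miss), P11(miss), P12(miss)}
    N5 x:[-5,28] y:[41/3,65/3] z:[17/2,27/2] -> miss, prune
  N8 x:[26,38] y:[25/3,67/3] z:[19/2,24] -> miss, prune

5 AABB tests over nodes [0, 2, 4, 5, 8]; 1 leaf entered; closest miss.

== RESULT ==
[0, 2, 4, 5, 8]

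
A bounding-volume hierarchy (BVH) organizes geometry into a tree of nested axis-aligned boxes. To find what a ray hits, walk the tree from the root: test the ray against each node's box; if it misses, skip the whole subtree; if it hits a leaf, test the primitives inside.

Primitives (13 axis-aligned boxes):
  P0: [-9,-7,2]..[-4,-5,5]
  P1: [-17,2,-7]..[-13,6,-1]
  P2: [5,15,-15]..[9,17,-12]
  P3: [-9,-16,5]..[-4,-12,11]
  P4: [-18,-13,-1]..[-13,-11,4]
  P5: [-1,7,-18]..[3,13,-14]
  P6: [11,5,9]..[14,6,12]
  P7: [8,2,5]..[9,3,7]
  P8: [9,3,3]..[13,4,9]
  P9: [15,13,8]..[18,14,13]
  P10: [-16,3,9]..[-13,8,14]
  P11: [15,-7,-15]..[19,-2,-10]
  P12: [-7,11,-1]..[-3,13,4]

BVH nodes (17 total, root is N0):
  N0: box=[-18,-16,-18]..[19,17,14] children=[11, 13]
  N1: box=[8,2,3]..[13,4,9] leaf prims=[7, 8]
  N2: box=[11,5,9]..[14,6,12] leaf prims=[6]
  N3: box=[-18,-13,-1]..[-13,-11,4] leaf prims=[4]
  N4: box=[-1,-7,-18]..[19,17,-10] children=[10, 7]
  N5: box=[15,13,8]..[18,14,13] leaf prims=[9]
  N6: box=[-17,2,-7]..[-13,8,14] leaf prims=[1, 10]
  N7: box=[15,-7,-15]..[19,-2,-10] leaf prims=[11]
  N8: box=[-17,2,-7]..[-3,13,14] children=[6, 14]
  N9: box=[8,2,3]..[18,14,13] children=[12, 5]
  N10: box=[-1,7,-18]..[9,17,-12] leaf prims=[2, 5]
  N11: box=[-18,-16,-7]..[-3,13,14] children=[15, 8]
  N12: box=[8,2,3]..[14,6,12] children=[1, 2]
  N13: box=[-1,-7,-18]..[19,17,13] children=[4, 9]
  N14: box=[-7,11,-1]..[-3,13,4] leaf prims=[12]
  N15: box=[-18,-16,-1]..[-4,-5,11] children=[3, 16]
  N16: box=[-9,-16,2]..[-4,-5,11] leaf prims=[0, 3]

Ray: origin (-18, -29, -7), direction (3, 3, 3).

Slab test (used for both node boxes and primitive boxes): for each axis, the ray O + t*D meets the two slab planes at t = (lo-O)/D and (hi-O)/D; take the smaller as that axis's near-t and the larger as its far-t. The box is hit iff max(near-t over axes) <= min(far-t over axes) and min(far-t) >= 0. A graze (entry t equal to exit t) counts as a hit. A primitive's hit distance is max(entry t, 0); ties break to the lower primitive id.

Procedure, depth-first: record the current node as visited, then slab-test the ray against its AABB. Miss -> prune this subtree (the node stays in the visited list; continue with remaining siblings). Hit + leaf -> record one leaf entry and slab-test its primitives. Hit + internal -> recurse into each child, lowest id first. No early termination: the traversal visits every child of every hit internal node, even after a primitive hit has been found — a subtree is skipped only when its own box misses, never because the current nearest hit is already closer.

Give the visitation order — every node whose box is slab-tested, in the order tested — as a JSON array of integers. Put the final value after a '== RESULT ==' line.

Traverse from the root:
N0 x:[0,37/3] y:[13/3,46/3] z:[-11/3,7] -> hit [13/3,7], descend [11, 13]
  N11 x:[0,5] y:[13/3,14] z:[0,7] -> hit [13/3,5], descend [8, 15]
    N8 x:[1/3,5] y:[31/3,14] z:[0,7] -> miss, prune
    N15 x:[0,14/3] y:[13/3,8] z:[2,6] -> hit [13/3,14/3], descend [3, 16]
      N3 x:[0,5/3] y:[16/3,6] z:[2,11/3] -> miss, prune
      N16 x:[3,14/3] y:[13/3,8] z:[3,6] -> hit [13/3,14/3] leaf, test {P0(miss), P3@t=13/3}
  N13 x:[17/3,37/3] y:[22/3,46/3] z:[-11/3,20/3] -> miss, prune

Summary -> nodes [0, 11, 8, 15, 3, 16, 13]; box-tests=7; leaf-entries=1; first=P3

== RESULT ==
[0, 11, 8, 15, 3, 16, 13]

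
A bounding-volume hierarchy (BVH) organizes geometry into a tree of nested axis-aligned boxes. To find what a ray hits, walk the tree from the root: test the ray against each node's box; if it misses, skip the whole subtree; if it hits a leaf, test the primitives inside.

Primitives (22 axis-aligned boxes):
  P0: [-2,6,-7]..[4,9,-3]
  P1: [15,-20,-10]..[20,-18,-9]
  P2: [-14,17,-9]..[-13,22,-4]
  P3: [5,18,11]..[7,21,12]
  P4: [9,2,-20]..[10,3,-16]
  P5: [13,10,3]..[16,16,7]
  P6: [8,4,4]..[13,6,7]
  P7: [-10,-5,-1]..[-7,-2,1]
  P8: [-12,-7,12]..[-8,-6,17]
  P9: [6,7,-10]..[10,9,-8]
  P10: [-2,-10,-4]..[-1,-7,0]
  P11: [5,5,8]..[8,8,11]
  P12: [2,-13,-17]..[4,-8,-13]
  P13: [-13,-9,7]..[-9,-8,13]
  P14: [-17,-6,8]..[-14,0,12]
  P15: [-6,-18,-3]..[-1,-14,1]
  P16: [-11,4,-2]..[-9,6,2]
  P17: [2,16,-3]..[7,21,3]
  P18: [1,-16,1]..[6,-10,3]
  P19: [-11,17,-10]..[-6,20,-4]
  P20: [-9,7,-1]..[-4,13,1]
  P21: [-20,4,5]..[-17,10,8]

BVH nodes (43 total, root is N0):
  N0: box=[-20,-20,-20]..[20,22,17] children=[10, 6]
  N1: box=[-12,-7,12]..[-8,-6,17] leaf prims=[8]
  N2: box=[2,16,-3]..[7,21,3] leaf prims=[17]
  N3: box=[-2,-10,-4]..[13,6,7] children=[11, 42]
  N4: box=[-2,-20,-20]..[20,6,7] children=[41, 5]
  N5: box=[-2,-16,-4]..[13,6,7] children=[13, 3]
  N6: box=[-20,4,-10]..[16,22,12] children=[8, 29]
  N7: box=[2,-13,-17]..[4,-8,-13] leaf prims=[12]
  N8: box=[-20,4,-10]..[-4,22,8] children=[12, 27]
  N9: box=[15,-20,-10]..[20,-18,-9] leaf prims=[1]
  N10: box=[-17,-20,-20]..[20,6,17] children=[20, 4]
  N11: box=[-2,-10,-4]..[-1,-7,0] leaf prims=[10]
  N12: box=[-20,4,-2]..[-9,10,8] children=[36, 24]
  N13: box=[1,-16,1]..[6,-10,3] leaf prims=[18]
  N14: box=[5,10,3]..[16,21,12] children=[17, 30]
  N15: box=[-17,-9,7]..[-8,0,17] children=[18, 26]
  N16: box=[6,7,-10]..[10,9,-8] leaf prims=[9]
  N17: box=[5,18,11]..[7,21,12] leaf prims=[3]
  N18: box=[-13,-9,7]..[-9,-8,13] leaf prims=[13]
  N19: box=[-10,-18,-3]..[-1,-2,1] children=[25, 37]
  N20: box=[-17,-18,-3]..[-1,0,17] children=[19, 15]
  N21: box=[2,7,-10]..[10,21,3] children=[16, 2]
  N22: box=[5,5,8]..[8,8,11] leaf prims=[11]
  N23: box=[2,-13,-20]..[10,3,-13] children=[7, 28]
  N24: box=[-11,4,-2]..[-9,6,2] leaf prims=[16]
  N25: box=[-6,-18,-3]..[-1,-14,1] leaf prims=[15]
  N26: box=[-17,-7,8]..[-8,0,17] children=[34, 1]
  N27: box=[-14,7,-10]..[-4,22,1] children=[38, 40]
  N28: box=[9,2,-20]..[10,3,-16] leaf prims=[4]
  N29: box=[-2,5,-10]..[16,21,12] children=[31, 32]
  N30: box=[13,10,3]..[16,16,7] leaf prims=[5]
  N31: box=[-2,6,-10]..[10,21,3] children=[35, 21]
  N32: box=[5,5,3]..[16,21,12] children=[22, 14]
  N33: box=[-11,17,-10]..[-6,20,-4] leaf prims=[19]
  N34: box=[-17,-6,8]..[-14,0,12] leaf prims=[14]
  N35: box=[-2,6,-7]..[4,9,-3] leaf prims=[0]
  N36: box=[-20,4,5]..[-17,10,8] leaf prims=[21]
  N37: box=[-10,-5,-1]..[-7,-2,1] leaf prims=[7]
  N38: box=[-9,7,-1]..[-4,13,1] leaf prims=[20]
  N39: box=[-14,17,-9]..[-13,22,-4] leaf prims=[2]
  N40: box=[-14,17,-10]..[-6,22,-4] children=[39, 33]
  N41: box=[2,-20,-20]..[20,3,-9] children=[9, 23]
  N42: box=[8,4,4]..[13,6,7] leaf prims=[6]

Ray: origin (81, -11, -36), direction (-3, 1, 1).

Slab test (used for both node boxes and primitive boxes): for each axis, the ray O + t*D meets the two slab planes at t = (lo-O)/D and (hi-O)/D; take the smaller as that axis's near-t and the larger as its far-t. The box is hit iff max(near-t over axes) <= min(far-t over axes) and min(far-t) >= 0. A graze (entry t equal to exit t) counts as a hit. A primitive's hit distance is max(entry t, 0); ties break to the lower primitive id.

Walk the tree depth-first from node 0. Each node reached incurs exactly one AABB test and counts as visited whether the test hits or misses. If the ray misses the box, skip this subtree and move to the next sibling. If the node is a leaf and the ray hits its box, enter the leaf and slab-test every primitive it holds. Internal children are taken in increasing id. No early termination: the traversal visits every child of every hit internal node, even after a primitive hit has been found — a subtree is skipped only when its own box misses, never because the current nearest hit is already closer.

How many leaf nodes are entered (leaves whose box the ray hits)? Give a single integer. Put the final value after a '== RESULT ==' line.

Walk:
N0 x:[61/3,101/3] y:[-9,33] z:[16,53] -> hit [61/3,33], descend [6, 10]
  N6 x:[65/3,101/3] y:[15,33] z:[26,48] -> hit [26,33], descend [8, 29]
    N8 x:[85/3,101/3] y:[15,33] z:[26,44] -> hit [85/3,33], descend [12, 27]
      N12 x:[30,101/3] y:[15,21] z:[34,44] -> miss, prune
      N27 x:[85/3,95/3] y:[18,33] z:[26,37] -> hit [85/3,95/3], descend [38, 40]
        N38 x:[85/3,30] y:[18,24] z:[35,37] -> miss, prune
        N40 x:[29,95/3] y:[28,33] z:[26,32] -> hit [29,95/3], descend [33, 39]
          N33 x:[29,92/3] y:[28,31] z:[26,32] -> hit [29,92/3] leaf, test {P19@t=29}
          N39 x:[94/3,95/3] y:[28,33] z:[27,32] -> hit [94/3,95/3] leaf, test {P2@t=94/3}
    N29 x:[65/3,83/3] y:[16,32] z:[26,48] -> hit [26,83/3], descend [31, 32]
      N31 x:[71/3,83/3] y:[17,32] z:[26,39] -> hit [26,83/3], descend [21, 35]
        N21 x:[71/3,79/3] y:[18,32] z:[26,39] -> hit [26,79/3], descend [2, 16]
          N2 x:[74/3,79/3] y:[27,32] z:[33,39] -> miss, prune
          N16 x:[71/3,25] y:[18,20] z:[26,28] -> miss, prune
        N35 x:[77/3,83/3] y:[17,20] z:[29,33] -> miss, prune
      N32 x:[65/3,76/3] y:[16,32] z:[39,48] -> miss, prune
  N10 x:[61/3,98/3] y:[-9,17] z:[16,53] -> miss, prune

Visited [0, 6, 8, 12, 27, 38, 40, 33, 39, 29, 31, 21, 2, 16, 35, 32, 10]. Tests: 17 box, 2 leaf. Nearest: P19.

== RESULT ==
2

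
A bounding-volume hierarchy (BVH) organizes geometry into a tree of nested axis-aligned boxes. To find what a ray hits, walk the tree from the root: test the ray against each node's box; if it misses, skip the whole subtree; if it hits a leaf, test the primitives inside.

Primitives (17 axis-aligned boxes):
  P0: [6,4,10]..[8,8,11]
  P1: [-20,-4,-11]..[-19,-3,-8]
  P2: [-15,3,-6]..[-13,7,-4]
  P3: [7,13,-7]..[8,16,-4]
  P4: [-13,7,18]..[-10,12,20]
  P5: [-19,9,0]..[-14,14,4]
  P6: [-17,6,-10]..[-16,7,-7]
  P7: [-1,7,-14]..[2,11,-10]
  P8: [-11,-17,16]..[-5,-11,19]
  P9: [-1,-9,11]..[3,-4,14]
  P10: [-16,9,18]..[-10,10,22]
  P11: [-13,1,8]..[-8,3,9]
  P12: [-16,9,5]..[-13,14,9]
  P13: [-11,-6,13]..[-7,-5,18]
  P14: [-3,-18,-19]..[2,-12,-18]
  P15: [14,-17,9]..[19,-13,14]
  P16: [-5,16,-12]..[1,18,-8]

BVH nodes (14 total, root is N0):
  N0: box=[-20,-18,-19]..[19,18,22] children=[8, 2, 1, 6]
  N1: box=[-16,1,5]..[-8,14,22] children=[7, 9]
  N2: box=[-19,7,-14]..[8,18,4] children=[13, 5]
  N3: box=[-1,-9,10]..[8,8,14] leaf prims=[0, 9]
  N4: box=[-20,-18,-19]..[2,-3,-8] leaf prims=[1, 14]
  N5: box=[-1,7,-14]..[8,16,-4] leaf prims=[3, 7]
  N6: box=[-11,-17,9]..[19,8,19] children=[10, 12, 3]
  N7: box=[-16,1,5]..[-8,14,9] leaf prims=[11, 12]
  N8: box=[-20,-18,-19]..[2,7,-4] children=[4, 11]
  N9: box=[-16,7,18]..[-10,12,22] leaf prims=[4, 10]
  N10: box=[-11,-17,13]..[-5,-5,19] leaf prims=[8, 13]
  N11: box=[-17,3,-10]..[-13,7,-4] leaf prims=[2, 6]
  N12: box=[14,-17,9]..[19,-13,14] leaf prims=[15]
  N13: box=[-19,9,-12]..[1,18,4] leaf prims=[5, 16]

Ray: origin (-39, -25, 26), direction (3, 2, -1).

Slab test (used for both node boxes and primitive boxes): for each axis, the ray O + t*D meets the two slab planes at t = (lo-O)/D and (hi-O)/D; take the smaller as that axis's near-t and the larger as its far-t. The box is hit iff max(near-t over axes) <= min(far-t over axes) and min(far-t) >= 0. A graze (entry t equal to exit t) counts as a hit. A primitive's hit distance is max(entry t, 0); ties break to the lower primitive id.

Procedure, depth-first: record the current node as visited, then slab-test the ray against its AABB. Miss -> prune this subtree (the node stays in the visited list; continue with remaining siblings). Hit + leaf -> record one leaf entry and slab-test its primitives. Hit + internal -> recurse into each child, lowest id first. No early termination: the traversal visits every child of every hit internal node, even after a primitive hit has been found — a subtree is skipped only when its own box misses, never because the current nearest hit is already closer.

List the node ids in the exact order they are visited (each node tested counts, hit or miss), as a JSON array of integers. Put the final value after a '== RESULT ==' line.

Walk:
N0 x:[19/3,58/3] y:[7/2,43/2] z:[4,45] -> hit [19/3,58/3], descend [1, 2, 6, 8]
  N1 x:[23/3,31/3] y:[13,39/2] z:[4,21] -> miss, prune
  N2 x:[20/3,47/3] y:[16,43/2] z:[22,40] -> miss, prune
  N6 x:[28/3,58/3] y:[4,33/2] z:[7,17] -> hit [28/3,33/2], descend [3, 10, 12]
    N3 x:[38/3,47/3] y:[8,33/2] z:[12,16] -> hit [38/3,47/3] leaf, test {P0@t=15, P9(miss)}
    N10 x:[28/3,34/3] y:[4,10] z:[7,13] -> hit [28/3,10] leaf, test {P8(miss), P13@t=19/2}
    N12 x:[53/3,58/3] y:[4,6] z:[12,17] -> miss, prune
  N8 x:[19/3,41/3] y:[7/2,16] z:[30,45] -> miss, prune

Summary -> nodes [0, 1, 2, 6, 3, 10, 12, 8]; box-tests=8; leaf-entries=2; first=P13

== RESULT ==
[0, 1, 2, 6, 3, 10, 12, 8]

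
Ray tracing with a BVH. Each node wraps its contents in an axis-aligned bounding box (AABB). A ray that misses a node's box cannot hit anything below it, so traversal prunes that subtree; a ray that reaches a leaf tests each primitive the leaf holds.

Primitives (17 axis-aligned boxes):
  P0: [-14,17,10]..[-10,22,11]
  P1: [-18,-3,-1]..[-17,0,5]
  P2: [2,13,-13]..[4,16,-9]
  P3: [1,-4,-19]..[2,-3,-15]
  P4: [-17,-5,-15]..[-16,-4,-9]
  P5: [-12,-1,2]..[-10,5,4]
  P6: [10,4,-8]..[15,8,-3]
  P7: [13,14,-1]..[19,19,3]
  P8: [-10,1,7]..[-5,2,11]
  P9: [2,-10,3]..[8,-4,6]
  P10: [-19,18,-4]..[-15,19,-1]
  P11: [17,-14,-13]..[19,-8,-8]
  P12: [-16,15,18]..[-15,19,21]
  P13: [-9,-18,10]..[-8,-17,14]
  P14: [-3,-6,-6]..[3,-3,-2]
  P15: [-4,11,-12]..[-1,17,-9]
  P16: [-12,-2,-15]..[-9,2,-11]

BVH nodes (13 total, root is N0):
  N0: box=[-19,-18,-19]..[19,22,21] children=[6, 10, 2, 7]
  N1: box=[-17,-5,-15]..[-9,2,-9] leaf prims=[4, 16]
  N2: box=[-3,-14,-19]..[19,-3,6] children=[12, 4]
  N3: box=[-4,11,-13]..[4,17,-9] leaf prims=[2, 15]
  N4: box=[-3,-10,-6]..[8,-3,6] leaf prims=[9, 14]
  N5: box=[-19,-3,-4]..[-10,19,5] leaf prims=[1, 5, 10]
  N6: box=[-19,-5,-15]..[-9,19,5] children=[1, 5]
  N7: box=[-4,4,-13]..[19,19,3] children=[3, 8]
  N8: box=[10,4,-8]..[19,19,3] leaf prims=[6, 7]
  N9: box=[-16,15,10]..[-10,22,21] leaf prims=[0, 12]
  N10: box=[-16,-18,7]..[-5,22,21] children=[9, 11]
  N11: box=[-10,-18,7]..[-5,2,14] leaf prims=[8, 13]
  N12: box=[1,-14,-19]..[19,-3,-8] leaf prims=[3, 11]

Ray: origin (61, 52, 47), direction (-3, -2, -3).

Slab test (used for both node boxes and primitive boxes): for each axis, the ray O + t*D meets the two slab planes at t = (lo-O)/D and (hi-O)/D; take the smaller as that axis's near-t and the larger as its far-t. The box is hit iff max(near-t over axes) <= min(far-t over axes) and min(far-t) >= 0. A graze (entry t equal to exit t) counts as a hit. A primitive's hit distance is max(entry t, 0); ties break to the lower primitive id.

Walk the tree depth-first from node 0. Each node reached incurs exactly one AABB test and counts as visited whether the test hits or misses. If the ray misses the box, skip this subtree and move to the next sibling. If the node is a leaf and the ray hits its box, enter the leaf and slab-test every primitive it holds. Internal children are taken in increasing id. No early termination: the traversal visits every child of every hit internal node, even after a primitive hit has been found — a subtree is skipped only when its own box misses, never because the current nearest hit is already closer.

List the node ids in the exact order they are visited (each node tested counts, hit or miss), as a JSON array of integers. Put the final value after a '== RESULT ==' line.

Walk:
N0 x:[14,80/3] y:[15,35] z:[26/3,22] -> hit [15,22], descend [2, 6, 7, 10]
  N2 x:[14,64/3] y:[55/2,33] z:[41/3,22] -> miss, prune
  N6 x:[70/3,80/3] y:[33/2,57/2] z:[14,62/3] -> miss, prune
  N7 x:[14,65/3] y:[33/2,24] z:[44/3,20] -> hit [33/2,20], descend [3, 8]
    N3 x:[19,65/3] y:[35/2,41/2] z:[56/3,20] -> hit [19,20] leaf, test {P2@t=19, P15(miss)}
    N8 x:[14,17] y:[33/2,24] z:[44/3,55/3] -> hit [33/2,17] leaf, test {P6(miss), P7(miss)}
  N10 x:[22,77/3] y:[15,35] z:[26/3,40/3] -> miss, prune

Visited [0, 2, 6, 7, 3, 8, 10]. Tests: 7 box, 2 leaf. Nearest: P2.

== RESULT ==
[0, 2, 6, 7, 3, 8, 10]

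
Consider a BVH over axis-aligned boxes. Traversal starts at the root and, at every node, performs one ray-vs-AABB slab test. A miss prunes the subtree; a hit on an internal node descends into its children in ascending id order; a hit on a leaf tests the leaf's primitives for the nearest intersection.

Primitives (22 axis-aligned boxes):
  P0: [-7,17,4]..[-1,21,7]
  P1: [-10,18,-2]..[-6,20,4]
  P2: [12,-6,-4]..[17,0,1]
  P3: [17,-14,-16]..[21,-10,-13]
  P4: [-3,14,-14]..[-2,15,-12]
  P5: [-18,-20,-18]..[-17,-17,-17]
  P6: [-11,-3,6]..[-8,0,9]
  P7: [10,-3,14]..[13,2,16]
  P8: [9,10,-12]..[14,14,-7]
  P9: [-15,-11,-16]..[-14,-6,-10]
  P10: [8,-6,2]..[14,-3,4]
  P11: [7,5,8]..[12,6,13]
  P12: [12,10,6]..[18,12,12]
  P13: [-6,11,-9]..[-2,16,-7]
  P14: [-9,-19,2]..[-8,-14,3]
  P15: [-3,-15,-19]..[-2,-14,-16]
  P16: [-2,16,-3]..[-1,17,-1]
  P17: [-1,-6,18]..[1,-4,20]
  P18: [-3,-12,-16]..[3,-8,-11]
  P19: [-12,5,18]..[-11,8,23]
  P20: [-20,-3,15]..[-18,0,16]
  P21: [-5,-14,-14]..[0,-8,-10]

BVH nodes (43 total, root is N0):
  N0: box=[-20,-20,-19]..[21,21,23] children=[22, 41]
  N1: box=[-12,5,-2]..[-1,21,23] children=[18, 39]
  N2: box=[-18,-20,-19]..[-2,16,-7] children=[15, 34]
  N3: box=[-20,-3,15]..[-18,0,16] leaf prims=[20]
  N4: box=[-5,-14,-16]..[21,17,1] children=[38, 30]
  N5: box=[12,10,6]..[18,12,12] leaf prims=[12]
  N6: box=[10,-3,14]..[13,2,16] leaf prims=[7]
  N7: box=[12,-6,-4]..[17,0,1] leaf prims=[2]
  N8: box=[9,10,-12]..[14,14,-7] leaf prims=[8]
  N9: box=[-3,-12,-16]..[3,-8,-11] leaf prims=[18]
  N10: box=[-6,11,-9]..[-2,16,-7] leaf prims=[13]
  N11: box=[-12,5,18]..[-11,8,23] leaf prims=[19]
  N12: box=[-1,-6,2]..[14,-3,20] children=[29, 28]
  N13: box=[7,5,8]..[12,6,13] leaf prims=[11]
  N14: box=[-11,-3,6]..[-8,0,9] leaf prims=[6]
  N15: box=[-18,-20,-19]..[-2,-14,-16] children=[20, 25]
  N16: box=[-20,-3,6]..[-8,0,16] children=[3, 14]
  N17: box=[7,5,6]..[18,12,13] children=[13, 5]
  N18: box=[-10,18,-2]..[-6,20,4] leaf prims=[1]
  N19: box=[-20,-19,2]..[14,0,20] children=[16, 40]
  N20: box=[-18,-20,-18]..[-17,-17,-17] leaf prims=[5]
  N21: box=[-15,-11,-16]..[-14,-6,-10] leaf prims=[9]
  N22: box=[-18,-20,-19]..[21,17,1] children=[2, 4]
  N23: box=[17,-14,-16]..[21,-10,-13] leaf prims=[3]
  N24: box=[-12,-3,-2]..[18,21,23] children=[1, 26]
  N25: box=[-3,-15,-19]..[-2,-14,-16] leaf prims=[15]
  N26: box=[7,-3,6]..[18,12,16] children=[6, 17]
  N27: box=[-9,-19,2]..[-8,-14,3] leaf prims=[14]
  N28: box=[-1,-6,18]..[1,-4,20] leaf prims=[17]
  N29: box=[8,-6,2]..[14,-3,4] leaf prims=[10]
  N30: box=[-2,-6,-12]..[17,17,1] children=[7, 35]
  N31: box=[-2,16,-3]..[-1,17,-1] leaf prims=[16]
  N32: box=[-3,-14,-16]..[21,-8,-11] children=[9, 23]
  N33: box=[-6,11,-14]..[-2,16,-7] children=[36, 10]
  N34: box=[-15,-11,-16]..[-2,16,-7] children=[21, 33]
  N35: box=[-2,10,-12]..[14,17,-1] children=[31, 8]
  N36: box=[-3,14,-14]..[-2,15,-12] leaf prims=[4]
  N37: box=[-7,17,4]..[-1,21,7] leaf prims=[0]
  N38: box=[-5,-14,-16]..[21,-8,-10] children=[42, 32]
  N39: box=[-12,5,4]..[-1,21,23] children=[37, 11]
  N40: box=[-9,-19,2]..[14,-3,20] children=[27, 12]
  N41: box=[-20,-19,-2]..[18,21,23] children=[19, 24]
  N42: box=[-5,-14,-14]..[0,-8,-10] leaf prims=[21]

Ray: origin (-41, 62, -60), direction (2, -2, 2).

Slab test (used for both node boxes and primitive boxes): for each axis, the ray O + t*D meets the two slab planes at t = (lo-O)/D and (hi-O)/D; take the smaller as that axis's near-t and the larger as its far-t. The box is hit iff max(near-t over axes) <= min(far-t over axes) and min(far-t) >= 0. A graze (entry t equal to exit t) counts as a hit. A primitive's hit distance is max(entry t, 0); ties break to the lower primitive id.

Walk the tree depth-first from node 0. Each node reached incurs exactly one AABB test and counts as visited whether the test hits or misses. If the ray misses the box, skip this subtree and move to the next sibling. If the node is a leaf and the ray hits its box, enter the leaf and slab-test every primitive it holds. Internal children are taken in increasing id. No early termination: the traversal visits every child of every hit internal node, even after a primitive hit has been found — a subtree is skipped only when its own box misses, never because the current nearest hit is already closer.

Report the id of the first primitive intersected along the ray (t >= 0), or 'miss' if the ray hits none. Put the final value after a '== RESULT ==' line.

Trace the traversal:
N0 x:[21/2,31] y:[41/2,41] z:[41/2,83/2] -> hit [41/2,31], descend [22, 41]
  N22 x:[23/2,31] y:[45/2,41] z:[41/2,61/2] -> hit [45/2,61/2], descend [2, 4]
    N2 x:[23/2,39/2] y:[23,41] z:[41/2,53/2] -> miss, prune
    N4 x:[18,31] y:[45/2,38] z:[22,61/2] -> hit [45/2,61/2], descend [30, 38]
      N30 x:[39/2,29] y:[45/2,34] z:[24,61/2] -> hit [24,29], descend [7, 35]
        N7 x:[53/2,29] y:[31,34] z:[28,61/2] -> miss, prune
        N35 x:[39/2,55/2] y:[45/2,26] z:[24,59/2] -> hit [24,26], descend [8, 31]
          N8 x:[25,55/2] y:[24,26] z:[24,53/2] -> hit [25,26] leaf, test {P8@t=25}
          N31 x:[39/2,20] y:[45/2,23] z:[57/2,59/2] -> miss, prune
      N38 x:[18,31] y:[35,38] z:[22,25] -> miss, prune
  N41 x:[21/2,59/2] y:[41/2,81/2] z:[29,83/2] -> hit [29,59/2], descend [19, 24]
    N19 x:[21/2,55/2] y:[31,81/2] z:[31,40] -> miss, prune
    N24 x:[29/2,59/2] y:[41/2,65/2] z:[29,83/2] -> hit [29,59/2], descend [1, 26]
      N1 x:[29/2,20] y:[41/2,57/2] z:[29,83/2] -> miss, prune
      N26 x:[24,59/2] y:[25,65/2] z:[33,38] -> miss, prune

Summary -> nodes [0, 22, 2, 4, 30, 7, 35, 8, 31, 38, 41, 19, 24, 1, 26]; box-tests=15; leaf-entries=1; first=P8

== RESULT ==
8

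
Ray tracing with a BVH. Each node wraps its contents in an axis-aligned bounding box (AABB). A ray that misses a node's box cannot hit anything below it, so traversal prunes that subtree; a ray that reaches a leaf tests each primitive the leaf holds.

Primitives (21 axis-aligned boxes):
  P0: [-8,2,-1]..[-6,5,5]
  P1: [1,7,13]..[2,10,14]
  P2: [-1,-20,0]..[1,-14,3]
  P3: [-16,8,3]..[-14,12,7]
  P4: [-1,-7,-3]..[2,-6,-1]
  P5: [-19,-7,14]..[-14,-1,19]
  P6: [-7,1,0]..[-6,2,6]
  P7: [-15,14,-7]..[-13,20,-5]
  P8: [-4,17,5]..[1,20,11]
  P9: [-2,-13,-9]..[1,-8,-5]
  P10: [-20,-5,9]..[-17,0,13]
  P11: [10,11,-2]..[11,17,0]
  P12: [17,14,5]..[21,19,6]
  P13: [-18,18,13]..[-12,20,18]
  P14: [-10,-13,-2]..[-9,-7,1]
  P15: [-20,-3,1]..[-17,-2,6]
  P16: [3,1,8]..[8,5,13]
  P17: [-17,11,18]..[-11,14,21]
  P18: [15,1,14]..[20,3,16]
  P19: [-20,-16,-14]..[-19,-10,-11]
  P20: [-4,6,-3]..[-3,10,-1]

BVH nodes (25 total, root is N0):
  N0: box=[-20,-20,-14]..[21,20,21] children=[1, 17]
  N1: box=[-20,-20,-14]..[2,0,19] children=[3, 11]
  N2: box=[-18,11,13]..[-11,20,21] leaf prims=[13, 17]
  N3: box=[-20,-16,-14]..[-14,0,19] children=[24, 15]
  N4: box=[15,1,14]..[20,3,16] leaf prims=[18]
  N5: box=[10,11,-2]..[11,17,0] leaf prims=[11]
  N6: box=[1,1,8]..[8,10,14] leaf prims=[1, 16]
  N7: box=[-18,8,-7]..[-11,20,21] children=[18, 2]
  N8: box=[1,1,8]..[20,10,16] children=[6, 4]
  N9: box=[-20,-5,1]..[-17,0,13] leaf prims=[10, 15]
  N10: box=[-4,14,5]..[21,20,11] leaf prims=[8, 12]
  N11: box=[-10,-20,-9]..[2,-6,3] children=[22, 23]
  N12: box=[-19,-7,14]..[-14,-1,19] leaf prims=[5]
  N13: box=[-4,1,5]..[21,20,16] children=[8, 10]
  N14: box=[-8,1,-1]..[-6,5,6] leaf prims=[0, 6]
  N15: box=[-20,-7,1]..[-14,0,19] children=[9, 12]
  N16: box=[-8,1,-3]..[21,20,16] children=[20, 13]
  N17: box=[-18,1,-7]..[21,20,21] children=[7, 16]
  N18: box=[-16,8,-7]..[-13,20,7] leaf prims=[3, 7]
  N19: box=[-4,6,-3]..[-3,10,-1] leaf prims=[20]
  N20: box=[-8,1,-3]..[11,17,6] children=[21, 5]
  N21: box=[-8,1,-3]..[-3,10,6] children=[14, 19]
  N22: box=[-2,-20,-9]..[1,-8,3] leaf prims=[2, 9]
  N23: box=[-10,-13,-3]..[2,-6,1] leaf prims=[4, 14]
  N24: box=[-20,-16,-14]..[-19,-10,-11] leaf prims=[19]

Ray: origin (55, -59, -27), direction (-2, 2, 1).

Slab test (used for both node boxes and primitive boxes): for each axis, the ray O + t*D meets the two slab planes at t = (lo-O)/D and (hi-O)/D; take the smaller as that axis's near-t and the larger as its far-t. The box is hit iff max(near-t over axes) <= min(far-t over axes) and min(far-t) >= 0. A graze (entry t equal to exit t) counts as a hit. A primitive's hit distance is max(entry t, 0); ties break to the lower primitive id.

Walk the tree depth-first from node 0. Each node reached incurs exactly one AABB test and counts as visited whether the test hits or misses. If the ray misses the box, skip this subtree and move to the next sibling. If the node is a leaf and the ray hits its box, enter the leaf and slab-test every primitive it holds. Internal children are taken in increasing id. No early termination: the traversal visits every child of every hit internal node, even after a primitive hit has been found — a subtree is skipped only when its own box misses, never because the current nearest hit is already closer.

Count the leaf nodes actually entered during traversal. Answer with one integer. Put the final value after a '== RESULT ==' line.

Traverse from the root:
N0 x:[17,75/2] y:[39/2,79/2] z:[13,48] -> hit [39/2,75/2], descend [1, 17]
  N1 x:[53/2,75/2] y:[39/2,59/2] z:[13,46] -> hit [53/2,59/2], descend [3, 11]
    N3 x:[69/2,75/2] y:[43/2,59/2] z:[13,46] -> miss, prune
    N11 x:[53/2,65/2] y:[39/2,53/2] z:[18,30] -> hit [53/2,53/2], descend [22, 23]
      N22 x:[27,57/2] y:[39/2,51/2] z:[18,30] -> miss, prune
      N23 x:[53/2,65/2] y:[23,53/2] z:[24,28] -> hit [53/2,53/2] leaf, test {P4(miss), P14(miss)}
  N17 x:[17,73/2] y:[30,79/2] z:[20,48] -> hit [30,73/2], descend [7, 16]
    N7 x:[33,73/2] y:[67/2,79/2] z:[20,48] -> hit [67/2,73/2], descend [2, 18]
      N2 x:[33,73/2] y:[35,79/2] z:[40,48] -> miss, prune
      N18 x:[34,71/2] y:[67/2,79/2] z:[20,34] -> hit [34,34] leaf, test {P3(miss), P7(miss)}
    N16 x:[17,63/2] y:[30,79/2] z:[24,43] -> hit [30,63/2], descend [13, 20]
      N13 x:[17,59/2] y:[30,79/2] z:[32,43] -> miss, prune
      N20 x:[22,63/2] y:[30,38] z:[24,33] -> hit [30,63/2], descend [5, 21]
        N5 x:[22,45/2] y:[35,38] z:[25,27] -> miss, prune
        N21 x:[29,63/2] y:[30,69/2] z:[24,33] -> hit [30,63/2], descend [14, 19]
          N14 x:[61/2,63/2] y:[30,32] z:[26,33] -> hit [61/2,63/2] leaf, test {P0@t=61/2, P6@t=61/2}
          N19 x:[29,59/2] y:[65/2,69/2] z:[24,26] -> miss, prune

Visited [0, 1, 3, 11, 22, 23, 17, 7, 2, 18, 16, 13, 20, 5, 21, 14, 19]. Tests: 17 box, 3 leaf. Nearest: P0.

== RESULT ==
3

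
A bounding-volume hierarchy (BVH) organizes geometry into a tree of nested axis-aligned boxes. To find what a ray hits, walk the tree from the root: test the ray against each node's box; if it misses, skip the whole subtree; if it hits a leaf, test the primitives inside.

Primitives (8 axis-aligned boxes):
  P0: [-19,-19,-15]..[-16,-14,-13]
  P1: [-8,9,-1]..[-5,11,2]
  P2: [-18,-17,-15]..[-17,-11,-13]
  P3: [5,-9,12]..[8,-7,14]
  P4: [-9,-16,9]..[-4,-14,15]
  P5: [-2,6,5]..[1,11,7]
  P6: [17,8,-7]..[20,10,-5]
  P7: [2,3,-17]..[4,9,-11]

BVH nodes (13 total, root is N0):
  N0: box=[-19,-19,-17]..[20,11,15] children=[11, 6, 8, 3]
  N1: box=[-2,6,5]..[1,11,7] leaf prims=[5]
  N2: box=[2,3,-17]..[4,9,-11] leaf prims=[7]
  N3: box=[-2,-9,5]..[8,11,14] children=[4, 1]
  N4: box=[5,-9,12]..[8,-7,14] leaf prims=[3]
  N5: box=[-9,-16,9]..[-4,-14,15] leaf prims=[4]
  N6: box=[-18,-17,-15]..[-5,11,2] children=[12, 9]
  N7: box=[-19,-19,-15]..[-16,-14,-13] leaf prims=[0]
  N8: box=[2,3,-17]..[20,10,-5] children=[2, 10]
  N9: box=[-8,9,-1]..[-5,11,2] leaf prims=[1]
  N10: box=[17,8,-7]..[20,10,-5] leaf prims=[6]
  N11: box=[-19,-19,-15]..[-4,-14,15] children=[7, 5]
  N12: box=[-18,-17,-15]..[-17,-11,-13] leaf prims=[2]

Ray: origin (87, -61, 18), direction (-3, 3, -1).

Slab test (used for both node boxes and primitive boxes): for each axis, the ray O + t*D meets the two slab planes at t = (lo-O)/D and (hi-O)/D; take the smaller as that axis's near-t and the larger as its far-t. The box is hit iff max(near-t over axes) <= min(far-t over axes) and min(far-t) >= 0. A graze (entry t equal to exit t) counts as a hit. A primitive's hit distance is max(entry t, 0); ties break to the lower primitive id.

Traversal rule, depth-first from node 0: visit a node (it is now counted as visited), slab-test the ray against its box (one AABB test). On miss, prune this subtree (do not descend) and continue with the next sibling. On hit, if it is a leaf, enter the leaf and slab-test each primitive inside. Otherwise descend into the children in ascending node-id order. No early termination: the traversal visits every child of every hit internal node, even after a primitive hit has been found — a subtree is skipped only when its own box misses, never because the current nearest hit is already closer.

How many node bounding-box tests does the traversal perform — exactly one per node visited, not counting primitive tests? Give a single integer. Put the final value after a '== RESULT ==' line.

Walk:
N0 x:[67/3,106/3] y:[14,24] z:[3,35] -> hit [67/3,24], descend [3, 6, 8, 11]
  N3 x:[79/3,89/3] y:[52/3,24] z:[4,13] -> miss, prune
  N6 x:[92/3,35] y:[44/3,24] z:[16,33] -> miss, prune
  N8 x:[67/3,85/3] y:[64/3,71/3] z:[23,35] -> hit [23,71/3], descend [2, 10]
    N2 x:[83/3,85/3] y:[64/3,70/3] z:[29,35] -> miss, prune
    N10 x:[67/3,70/3] y:[23,71/3] z:[23,25] -> hit [23,70/3] leaf, test {P6@t=23}
  N11 x:[91/3,106/3] y:[14,47/3] z:[3,33] -> miss, prune

order=[0, 3, 6, 8, 2, 10, 11]  |boxes|=7  |leaves|=1  hit=P6

== RESULT ==
7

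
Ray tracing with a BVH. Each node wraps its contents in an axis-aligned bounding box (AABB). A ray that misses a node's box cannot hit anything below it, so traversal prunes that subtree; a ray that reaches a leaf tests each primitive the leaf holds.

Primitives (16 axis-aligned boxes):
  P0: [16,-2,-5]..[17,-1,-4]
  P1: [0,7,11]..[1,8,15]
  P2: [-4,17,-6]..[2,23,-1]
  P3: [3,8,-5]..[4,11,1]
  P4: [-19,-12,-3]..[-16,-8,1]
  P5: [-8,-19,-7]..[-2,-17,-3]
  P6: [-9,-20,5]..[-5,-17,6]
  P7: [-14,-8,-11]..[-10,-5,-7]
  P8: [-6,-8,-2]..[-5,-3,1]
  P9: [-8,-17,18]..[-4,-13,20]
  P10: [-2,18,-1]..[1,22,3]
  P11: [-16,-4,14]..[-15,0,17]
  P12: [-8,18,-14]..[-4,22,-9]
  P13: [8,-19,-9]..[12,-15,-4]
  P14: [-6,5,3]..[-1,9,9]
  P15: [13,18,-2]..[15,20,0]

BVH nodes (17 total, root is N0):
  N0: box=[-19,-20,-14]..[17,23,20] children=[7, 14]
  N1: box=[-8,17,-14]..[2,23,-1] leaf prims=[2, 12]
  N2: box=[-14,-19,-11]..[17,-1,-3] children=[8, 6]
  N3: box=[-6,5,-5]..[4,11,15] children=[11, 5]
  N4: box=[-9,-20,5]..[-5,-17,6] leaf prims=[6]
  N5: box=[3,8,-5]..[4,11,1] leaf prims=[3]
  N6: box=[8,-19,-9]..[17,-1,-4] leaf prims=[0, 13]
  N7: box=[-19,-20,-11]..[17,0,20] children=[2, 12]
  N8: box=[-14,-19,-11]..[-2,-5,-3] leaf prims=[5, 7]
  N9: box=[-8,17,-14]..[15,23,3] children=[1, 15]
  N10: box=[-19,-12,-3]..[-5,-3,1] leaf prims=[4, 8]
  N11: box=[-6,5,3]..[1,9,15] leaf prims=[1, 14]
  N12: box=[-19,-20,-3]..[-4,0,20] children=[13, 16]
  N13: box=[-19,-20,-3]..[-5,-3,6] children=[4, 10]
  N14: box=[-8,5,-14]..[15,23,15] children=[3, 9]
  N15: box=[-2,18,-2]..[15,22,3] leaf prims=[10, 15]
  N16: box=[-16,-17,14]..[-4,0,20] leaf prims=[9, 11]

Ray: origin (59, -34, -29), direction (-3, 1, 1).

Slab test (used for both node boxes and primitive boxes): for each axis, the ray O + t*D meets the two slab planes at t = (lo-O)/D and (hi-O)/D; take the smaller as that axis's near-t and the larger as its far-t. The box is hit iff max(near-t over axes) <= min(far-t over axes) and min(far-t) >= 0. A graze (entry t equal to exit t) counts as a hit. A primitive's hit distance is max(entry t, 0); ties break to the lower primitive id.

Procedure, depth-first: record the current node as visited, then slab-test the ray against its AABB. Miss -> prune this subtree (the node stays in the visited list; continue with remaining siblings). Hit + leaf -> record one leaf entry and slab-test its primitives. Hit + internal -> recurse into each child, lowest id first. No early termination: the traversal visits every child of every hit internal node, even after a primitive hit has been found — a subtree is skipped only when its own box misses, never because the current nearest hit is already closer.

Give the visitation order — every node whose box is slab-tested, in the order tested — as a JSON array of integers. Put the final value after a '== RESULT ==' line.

Walk:
N0 x:[14,26] y:[14,57] z:[15,49] -> hit [15,26], descend [7, 14]
  N7 x:[14,26] y:[14,34] z:[18,49] -> hit [18,26], descend [2, 12]
    N2 x:[14,73/3] y:[15,33] z:[18,26] -> hit [18,73/3], descend [6, 8]
      N6 x:[14,17] y:[15,33] z:[20,25] -> miss, prune
      N8 x:[61/3,73/3] y:[15,29] z:[18,26] -> hit [61/3,73/3] leaf, test {P5(miss), P7(miss)}
    N12 x:[21,26] y:[14,34] z:[26,49] -> hit [26,26], descend [13, 16]
      N13 x:[64/3,26] y:[14,31] z:[26,35] -> hit [26,26], descend [4, 10]
        N4 x:[64/3,68/3] y:[14,17] z:[34,35] -> miss, prune
        N10 x:[64/3,26] y:[22,31] z:[26,30] -> hit [26,26] leaf, test {P4@t=26, P8(miss)}
      N16 x:[21,25] y:[17,34] z:[43,49] -> miss, prune
  N14 x:[44/3,67/3] y:[39,57] z:[15,44] -> miss, prune

11 AABB tests over nodes [0, 7, 2, 6, 8, 12, 13, 4, 10, 16, 14]; 2 leaves entered; closest P4.

== RESULT ==
[0, 7, 2, 6, 8, 12, 13, 4, 10, 16, 14]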